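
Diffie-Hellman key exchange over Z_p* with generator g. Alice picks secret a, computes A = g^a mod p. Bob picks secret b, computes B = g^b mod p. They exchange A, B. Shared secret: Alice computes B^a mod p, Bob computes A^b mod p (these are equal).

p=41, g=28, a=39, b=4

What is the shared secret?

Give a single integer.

A = 28^39 mod 41  (bits of 39 = 100111)
  bit 0 = 1: r = r^2 * 28 mod 41 = 1^2 * 28 = 1*28 = 28
  bit 1 = 0: r = r^2 mod 41 = 28^2 = 5
  bit 2 = 0: r = r^2 mod 41 = 5^2 = 25
  bit 3 = 1: r = r^2 * 28 mod 41 = 25^2 * 28 = 10*28 = 34
  bit 4 = 1: r = r^2 * 28 mod 41 = 34^2 * 28 = 8*28 = 19
  bit 5 = 1: r = r^2 * 28 mod 41 = 19^2 * 28 = 33*28 = 22
  -> A = 22
B = 28^4 mod 41  (bits of 4 = 100)
  bit 0 = 1: r = r^2 * 28 mod 41 = 1^2 * 28 = 1*28 = 28
  bit 1 = 0: r = r^2 mod 41 = 28^2 = 5
  bit 2 = 0: r = r^2 mod 41 = 5^2 = 25
  -> B = 25
s = B^a = 25^39 mod 41  (bits of 39 = 100111)
  bit 0 = 1: r = r^2 * 25 mod 41 = 1^2 * 25 = 1*25 = 25
  bit 1 = 0: r = r^2 mod 41 = 25^2 = 10
  bit 2 = 0: r = r^2 mod 41 = 10^2 = 18
  bit 3 = 1: r = r^2 * 25 mod 41 = 18^2 * 25 = 37*25 = 23
  bit 4 = 1: r = r^2 * 25 mod 41 = 23^2 * 25 = 37*25 = 23
  bit 5 = 1: r = r^2 * 25 mod 41 = 23^2 * 25 = 37*25 = 23
  -> s = B^a = 23

Answer: 23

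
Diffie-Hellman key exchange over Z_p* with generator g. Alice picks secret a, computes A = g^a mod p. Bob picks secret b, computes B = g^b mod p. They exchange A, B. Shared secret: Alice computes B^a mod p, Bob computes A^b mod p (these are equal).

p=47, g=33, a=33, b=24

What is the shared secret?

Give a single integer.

Answer: 9

Derivation:
A = 33^33 mod 47  (bits of 33 = 100001)
  bit 0 = 1: r = r^2 * 33 mod 47 = 1^2 * 33 = 1*33 = 33
  bit 1 = 0: r = r^2 mod 47 = 33^2 = 8
  bit 2 = 0: r = r^2 mod 47 = 8^2 = 17
  bit 3 = 0: r = r^2 mod 47 = 17^2 = 7
  bit 4 = 0: r = r^2 mod 47 = 7^2 = 2
  bit 5 = 1: r = r^2 * 33 mod 47 = 2^2 * 33 = 4*33 = 38
  -> A = 38
B = 33^24 mod 47  (bits of 24 = 11000)
  bit 0 = 1: r = r^2 * 33 mod 47 = 1^2 * 33 = 1*33 = 33
  bit 1 = 1: r = r^2 * 33 mod 47 = 33^2 * 33 = 8*33 = 29
  bit 2 = 0: r = r^2 mod 47 = 29^2 = 42
  bit 3 = 0: r = r^2 mod 47 = 42^2 = 25
  bit 4 = 0: r = r^2 mod 47 = 25^2 = 14
  -> B = 14
s = B^a = 14^33 mod 47  (bits of 33 = 100001)
  bit 0 = 1: r = r^2 * 14 mod 47 = 1^2 * 14 = 1*14 = 14
  bit 1 = 0: r = r^2 mod 47 = 14^2 = 8
  bit 2 = 0: r = r^2 mod 47 = 8^2 = 17
  bit 3 = 0: r = r^2 mod 47 = 17^2 = 7
  bit 4 = 0: r = r^2 mod 47 = 7^2 = 2
  bit 5 = 1: r = r^2 * 14 mod 47 = 2^2 * 14 = 4*14 = 9
  -> s = B^a = 9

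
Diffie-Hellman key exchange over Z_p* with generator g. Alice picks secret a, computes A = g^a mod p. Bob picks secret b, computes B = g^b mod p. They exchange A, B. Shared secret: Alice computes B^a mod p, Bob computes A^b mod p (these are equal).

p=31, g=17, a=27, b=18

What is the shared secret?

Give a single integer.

Answer: 8

Derivation:
A = 17^27 mod 31  (bits of 27 = 11011)
  bit 0 = 1: r = r^2 * 17 mod 31 = 1^2 * 17 = 1*17 = 17
  bit 1 = 1: r = r^2 * 17 mod 31 = 17^2 * 17 = 10*17 = 15
  bit 2 = 0: r = r^2 mod 31 = 15^2 = 8
  bit 3 = 1: r = r^2 * 17 mod 31 = 8^2 * 17 = 2*17 = 3
  bit 4 = 1: r = r^2 * 17 mod 31 = 3^2 * 17 = 9*17 = 29
  -> A = 29
B = 17^18 mod 31  (bits of 18 = 10010)
  bit 0 = 1: r = r^2 * 17 mod 31 = 1^2 * 17 = 1*17 = 17
  bit 1 = 0: r = r^2 mod 31 = 17^2 = 10
  bit 2 = 0: r = r^2 mod 31 = 10^2 = 7
  bit 3 = 1: r = r^2 * 17 mod 31 = 7^2 * 17 = 18*17 = 27
  bit 4 = 0: r = r^2 mod 31 = 27^2 = 16
  -> B = 16
s = B^a = 16^27 mod 31  (bits of 27 = 11011)
  bit 0 = 1: r = r^2 * 16 mod 31 = 1^2 * 16 = 1*16 = 16
  bit 1 = 1: r = r^2 * 16 mod 31 = 16^2 * 16 = 8*16 = 4
  bit 2 = 0: r = r^2 mod 31 = 4^2 = 16
  bit 3 = 1: r = r^2 * 16 mod 31 = 16^2 * 16 = 8*16 = 4
  bit 4 = 1: r = r^2 * 16 mod 31 = 4^2 * 16 = 16*16 = 8
  -> s = B^a = 8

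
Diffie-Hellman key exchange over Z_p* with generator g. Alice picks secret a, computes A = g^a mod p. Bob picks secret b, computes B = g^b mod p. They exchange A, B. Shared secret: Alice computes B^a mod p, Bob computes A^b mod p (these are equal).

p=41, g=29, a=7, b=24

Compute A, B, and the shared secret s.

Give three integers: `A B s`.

Answer: 19 10 18

Derivation:
A = 29^7 mod 41  (bits of 7 = 111)
  bit 0 = 1: r = r^2 * 29 mod 41 = 1^2 * 29 = 1*29 = 29
  bit 1 = 1: r = r^2 * 29 mod 41 = 29^2 * 29 = 21*29 = 35
  bit 2 = 1: r = r^2 * 29 mod 41 = 35^2 * 29 = 36*29 = 19
  -> A = 19
B = 29^24 mod 41  (bits of 24 = 11000)
  bit 0 = 1: r = r^2 * 29 mod 41 = 1^2 * 29 = 1*29 = 29
  bit 1 = 1: r = r^2 * 29 mod 41 = 29^2 * 29 = 21*29 = 35
  bit 2 = 0: r = r^2 mod 41 = 35^2 = 36
  bit 3 = 0: r = r^2 mod 41 = 36^2 = 25
  bit 4 = 0: r = r^2 mod 41 = 25^2 = 10
  -> B = 10
s = B^a = 10^7 mod 41  (bits of 7 = 111)
  bit 0 = 1: r = r^2 * 10 mod 41 = 1^2 * 10 = 1*10 = 10
  bit 1 = 1: r = r^2 * 10 mod 41 = 10^2 * 10 = 18*10 = 16
  bit 2 = 1: r = r^2 * 10 mod 41 = 16^2 * 10 = 10*10 = 18
  -> s = B^a = 18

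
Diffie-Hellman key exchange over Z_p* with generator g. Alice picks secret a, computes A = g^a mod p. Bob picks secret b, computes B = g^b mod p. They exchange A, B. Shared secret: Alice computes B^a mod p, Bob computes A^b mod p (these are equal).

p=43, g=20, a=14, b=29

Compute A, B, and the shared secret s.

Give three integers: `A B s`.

Answer: 36 34 6

Derivation:
A = 20^14 mod 43  (bits of 14 = 1110)
  bit 0 = 1: r = r^2 * 20 mod 43 = 1^2 * 20 = 1*20 = 20
  bit 1 = 1: r = r^2 * 20 mod 43 = 20^2 * 20 = 13*20 = 2
  bit 2 = 1: r = r^2 * 20 mod 43 = 2^2 * 20 = 4*20 = 37
  bit 3 = 0: r = r^2 mod 43 = 37^2 = 36
  -> A = 36
B = 20^29 mod 43  (bits of 29 = 11101)
  bit 0 = 1: r = r^2 * 20 mod 43 = 1^2 * 20 = 1*20 = 20
  bit 1 = 1: r = r^2 * 20 mod 43 = 20^2 * 20 = 13*20 = 2
  bit 2 = 1: r = r^2 * 20 mod 43 = 2^2 * 20 = 4*20 = 37
  bit 3 = 0: r = r^2 mod 43 = 37^2 = 36
  bit 4 = 1: r = r^2 * 20 mod 43 = 36^2 * 20 = 6*20 = 34
  -> B = 34
s = B^a = 34^14 mod 43  (bits of 14 = 1110)
  bit 0 = 1: r = r^2 * 34 mod 43 = 1^2 * 34 = 1*34 = 34
  bit 1 = 1: r = r^2 * 34 mod 43 = 34^2 * 34 = 38*34 = 2
  bit 2 = 1: r = r^2 * 34 mod 43 = 2^2 * 34 = 4*34 = 7
  bit 3 = 0: r = r^2 mod 43 = 7^2 = 6
  -> s = B^a = 6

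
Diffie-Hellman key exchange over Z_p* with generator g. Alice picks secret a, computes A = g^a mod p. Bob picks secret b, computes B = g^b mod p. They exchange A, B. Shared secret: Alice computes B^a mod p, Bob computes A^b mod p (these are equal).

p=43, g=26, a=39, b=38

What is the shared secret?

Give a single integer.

Answer: 21

Derivation:
A = 26^39 mod 43  (bits of 39 = 100111)
  bit 0 = 1: r = r^2 * 26 mod 43 = 1^2 * 26 = 1*26 = 26
  bit 1 = 0: r = r^2 mod 43 = 26^2 = 31
  bit 2 = 0: r = r^2 mod 43 = 31^2 = 15
  bit 3 = 1: r = r^2 * 26 mod 43 = 15^2 * 26 = 10*26 = 2
  bit 4 = 1: r = r^2 * 26 mod 43 = 2^2 * 26 = 4*26 = 18
  bit 5 = 1: r = r^2 * 26 mod 43 = 18^2 * 26 = 23*26 = 39
  -> A = 39
B = 26^38 mod 43  (bits of 38 = 100110)
  bit 0 = 1: r = r^2 * 26 mod 43 = 1^2 * 26 = 1*26 = 26
  bit 1 = 0: r = r^2 mod 43 = 26^2 = 31
  bit 2 = 0: r = r^2 mod 43 = 31^2 = 15
  bit 3 = 1: r = r^2 * 26 mod 43 = 15^2 * 26 = 10*26 = 2
  bit 4 = 1: r = r^2 * 26 mod 43 = 2^2 * 26 = 4*26 = 18
  bit 5 = 0: r = r^2 mod 43 = 18^2 = 23
  -> B = 23
s = B^a = 23^39 mod 43  (bits of 39 = 100111)
  bit 0 = 1: r = r^2 * 23 mod 43 = 1^2 * 23 = 1*23 = 23
  bit 1 = 0: r = r^2 mod 43 = 23^2 = 13
  bit 2 = 0: r = r^2 mod 43 = 13^2 = 40
  bit 3 = 1: r = r^2 * 23 mod 43 = 40^2 * 23 = 9*23 = 35
  bit 4 = 1: r = r^2 * 23 mod 43 = 35^2 * 23 = 21*23 = 10
  bit 5 = 1: r = r^2 * 23 mod 43 = 10^2 * 23 = 14*23 = 21
  -> s = B^a = 21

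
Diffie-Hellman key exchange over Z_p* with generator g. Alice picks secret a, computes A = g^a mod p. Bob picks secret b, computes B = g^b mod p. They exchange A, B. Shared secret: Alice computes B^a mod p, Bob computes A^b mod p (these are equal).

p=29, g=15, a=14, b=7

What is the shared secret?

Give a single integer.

A = 15^14 mod 29  (bits of 14 = 1110)
  bit 0 = 1: r = r^2 * 15 mod 29 = 1^2 * 15 = 1*15 = 15
  bit 1 = 1: r = r^2 * 15 mod 29 = 15^2 * 15 = 22*15 = 11
  bit 2 = 1: r = r^2 * 15 mod 29 = 11^2 * 15 = 5*15 = 17
  bit 3 = 0: r = r^2 mod 29 = 17^2 = 28
  -> A = 28
B = 15^7 mod 29  (bits of 7 = 111)
  bit 0 = 1: r = r^2 * 15 mod 29 = 1^2 * 15 = 1*15 = 15
  bit 1 = 1: r = r^2 * 15 mod 29 = 15^2 * 15 = 22*15 = 11
  bit 2 = 1: r = r^2 * 15 mod 29 = 11^2 * 15 = 5*15 = 17
  -> B = 17
s = B^a = 17^14 mod 29  (bits of 14 = 1110)
  bit 0 = 1: r = r^2 * 17 mod 29 = 1^2 * 17 = 1*17 = 17
  bit 1 = 1: r = r^2 * 17 mod 29 = 17^2 * 17 = 28*17 = 12
  bit 2 = 1: r = r^2 * 17 mod 29 = 12^2 * 17 = 28*17 = 12
  bit 3 = 0: r = r^2 mod 29 = 12^2 = 28
  -> s = B^a = 28

Answer: 28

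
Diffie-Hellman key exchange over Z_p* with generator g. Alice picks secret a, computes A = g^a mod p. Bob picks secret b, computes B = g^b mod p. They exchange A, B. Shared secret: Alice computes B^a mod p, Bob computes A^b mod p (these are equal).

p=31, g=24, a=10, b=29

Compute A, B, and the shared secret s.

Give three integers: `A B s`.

A = 24^10 mod 31  (bits of 10 = 1010)
  bit 0 = 1: r = r^2 * 24 mod 31 = 1^2 * 24 = 1*24 = 24
  bit 1 = 0: r = r^2 mod 31 = 24^2 = 18
  bit 2 = 1: r = r^2 * 24 mod 31 = 18^2 * 24 = 14*24 = 26
  bit 3 = 0: r = r^2 mod 31 = 26^2 = 25
  -> A = 25
B = 24^29 mod 31  (bits of 29 = 11101)
  bit 0 = 1: r = r^2 * 24 mod 31 = 1^2 * 24 = 1*24 = 24
  bit 1 = 1: r = r^2 * 24 mod 31 = 24^2 * 24 = 18*24 = 29
  bit 2 = 1: r = r^2 * 24 mod 31 = 29^2 * 24 = 4*24 = 3
  bit 3 = 0: r = r^2 mod 31 = 3^2 = 9
  bit 4 = 1: r = r^2 * 24 mod 31 = 9^2 * 24 = 19*24 = 22
  -> B = 22
s = B^a = 22^10 mod 31  (bits of 10 = 1010)
  bit 0 = 1: r = r^2 * 22 mod 31 = 1^2 * 22 = 1*22 = 22
  bit 1 = 0: r = r^2 mod 31 = 22^2 = 19
  bit 2 = 1: r = r^2 * 22 mod 31 = 19^2 * 22 = 20*22 = 6
  bit 3 = 0: r = r^2 mod 31 = 6^2 = 5
  -> s = B^a = 5

Answer: 25 22 5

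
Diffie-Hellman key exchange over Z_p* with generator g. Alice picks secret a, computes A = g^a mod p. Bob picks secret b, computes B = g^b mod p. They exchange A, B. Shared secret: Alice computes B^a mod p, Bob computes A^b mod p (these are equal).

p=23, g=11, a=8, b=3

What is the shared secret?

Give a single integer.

Answer: 6

Derivation:
A = 11^8 mod 23  (bits of 8 = 1000)
  bit 0 = 1: r = r^2 * 11 mod 23 = 1^2 * 11 = 1*11 = 11
  bit 1 = 0: r = r^2 mod 23 = 11^2 = 6
  bit 2 = 0: r = r^2 mod 23 = 6^2 = 13
  bit 3 = 0: r = r^2 mod 23 = 13^2 = 8
  -> A = 8
B = 11^3 mod 23  (bits of 3 = 11)
  bit 0 = 1: r = r^2 * 11 mod 23 = 1^2 * 11 = 1*11 = 11
  bit 1 = 1: r = r^2 * 11 mod 23 = 11^2 * 11 = 6*11 = 20
  -> B = 20
s = B^a = 20^8 mod 23  (bits of 8 = 1000)
  bit 0 = 1: r = r^2 * 20 mod 23 = 1^2 * 20 = 1*20 = 20
  bit 1 = 0: r = r^2 mod 23 = 20^2 = 9
  bit 2 = 0: r = r^2 mod 23 = 9^2 = 12
  bit 3 = 0: r = r^2 mod 23 = 12^2 = 6
  -> s = B^a = 6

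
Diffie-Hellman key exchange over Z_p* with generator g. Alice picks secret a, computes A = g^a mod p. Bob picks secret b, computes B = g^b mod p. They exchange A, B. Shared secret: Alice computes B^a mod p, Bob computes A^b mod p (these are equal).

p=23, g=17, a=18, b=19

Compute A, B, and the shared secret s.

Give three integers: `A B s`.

A = 17^18 mod 23  (bits of 18 = 10010)
  bit 0 = 1: r = r^2 * 17 mod 23 = 1^2 * 17 = 1*17 = 17
  bit 1 = 0: r = r^2 mod 23 = 17^2 = 13
  bit 2 = 0: r = r^2 mod 23 = 13^2 = 8
  bit 3 = 1: r = r^2 * 17 mod 23 = 8^2 * 17 = 18*17 = 7
  bit 4 = 0: r = r^2 mod 23 = 7^2 = 3
  -> A = 3
B = 17^19 mod 23  (bits of 19 = 10011)
  bit 0 = 1: r = r^2 * 17 mod 23 = 1^2 * 17 = 1*17 = 17
  bit 1 = 0: r = r^2 mod 23 = 17^2 = 13
  bit 2 = 0: r = r^2 mod 23 = 13^2 = 8
  bit 3 = 1: r = r^2 * 17 mod 23 = 8^2 * 17 = 18*17 = 7
  bit 4 = 1: r = r^2 * 17 mod 23 = 7^2 * 17 = 3*17 = 5
  -> B = 5
s = B^a = 5^18 mod 23  (bits of 18 = 10010)
  bit 0 = 1: r = r^2 * 5 mod 23 = 1^2 * 5 = 1*5 = 5
  bit 1 = 0: r = r^2 mod 23 = 5^2 = 2
  bit 2 = 0: r = r^2 mod 23 = 2^2 = 4
  bit 3 = 1: r = r^2 * 5 mod 23 = 4^2 * 5 = 16*5 = 11
  bit 4 = 0: r = r^2 mod 23 = 11^2 = 6
  -> s = B^a = 6

Answer: 3 5 6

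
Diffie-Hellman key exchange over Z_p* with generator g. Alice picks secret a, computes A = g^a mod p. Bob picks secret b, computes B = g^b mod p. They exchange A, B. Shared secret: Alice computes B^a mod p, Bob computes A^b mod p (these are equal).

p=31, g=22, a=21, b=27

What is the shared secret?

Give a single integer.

A = 22^21 mod 31  (bits of 21 = 10101)
  bit 0 = 1: r = r^2 * 22 mod 31 = 1^2 * 22 = 1*22 = 22
  bit 1 = 0: r = r^2 mod 31 = 22^2 = 19
  bit 2 = 1: r = r^2 * 22 mod 31 = 19^2 * 22 = 20*22 = 6
  bit 3 = 0: r = r^2 mod 31 = 6^2 = 5
  bit 4 = 1: r = r^2 * 22 mod 31 = 5^2 * 22 = 25*22 = 23
  -> A = 23
B = 22^27 mod 31  (bits of 27 = 11011)
  bit 0 = 1: r = r^2 * 22 mod 31 = 1^2 * 22 = 1*22 = 22
  bit 1 = 1: r = r^2 * 22 mod 31 = 22^2 * 22 = 19*22 = 15
  bit 2 = 0: r = r^2 mod 31 = 15^2 = 8
  bit 3 = 1: r = r^2 * 22 mod 31 = 8^2 * 22 = 2*22 = 13
  bit 4 = 1: r = r^2 * 22 mod 31 = 13^2 * 22 = 14*22 = 29
  -> B = 29
s = B^a = 29^21 mod 31  (bits of 21 = 10101)
  bit 0 = 1: r = r^2 * 29 mod 31 = 1^2 * 29 = 1*29 = 29
  bit 1 = 0: r = r^2 mod 31 = 29^2 = 4
  bit 2 = 1: r = r^2 * 29 mod 31 = 4^2 * 29 = 16*29 = 30
  bit 3 = 0: r = r^2 mod 31 = 30^2 = 1
  bit 4 = 1: r = r^2 * 29 mod 31 = 1^2 * 29 = 1*29 = 29
  -> s = B^a = 29

Answer: 29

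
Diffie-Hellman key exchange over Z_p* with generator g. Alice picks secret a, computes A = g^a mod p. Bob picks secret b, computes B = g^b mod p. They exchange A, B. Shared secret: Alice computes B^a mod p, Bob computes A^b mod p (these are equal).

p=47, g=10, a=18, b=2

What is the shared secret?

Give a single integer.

Answer: 9

Derivation:
A = 10^18 mod 47  (bits of 18 = 10010)
  bit 0 = 1: r = r^2 * 10 mod 47 = 1^2 * 10 = 1*10 = 10
  bit 1 = 0: r = r^2 mod 47 = 10^2 = 6
  bit 2 = 0: r = r^2 mod 47 = 6^2 = 36
  bit 3 = 1: r = r^2 * 10 mod 47 = 36^2 * 10 = 27*10 = 35
  bit 4 = 0: r = r^2 mod 47 = 35^2 = 3
  -> A = 3
B = 10^2 mod 47  (bits of 2 = 10)
  bit 0 = 1: r = r^2 * 10 mod 47 = 1^2 * 10 = 1*10 = 10
  bit 1 = 0: r = r^2 mod 47 = 10^2 = 6
  -> B = 6
s = B^a = 6^18 mod 47  (bits of 18 = 10010)
  bit 0 = 1: r = r^2 * 6 mod 47 = 1^2 * 6 = 1*6 = 6
  bit 1 = 0: r = r^2 mod 47 = 6^2 = 36
  bit 2 = 0: r = r^2 mod 47 = 36^2 = 27
  bit 3 = 1: r = r^2 * 6 mod 47 = 27^2 * 6 = 24*6 = 3
  bit 4 = 0: r = r^2 mod 47 = 3^2 = 9
  -> s = B^a = 9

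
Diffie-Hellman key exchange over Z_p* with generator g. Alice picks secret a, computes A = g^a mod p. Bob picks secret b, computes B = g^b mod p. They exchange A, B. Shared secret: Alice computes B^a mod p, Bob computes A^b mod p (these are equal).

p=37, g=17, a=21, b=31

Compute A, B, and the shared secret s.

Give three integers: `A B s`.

Answer: 8 2 29

Derivation:
A = 17^21 mod 37  (bits of 21 = 10101)
  bit 0 = 1: r = r^2 * 17 mod 37 = 1^2 * 17 = 1*17 = 17
  bit 1 = 0: r = r^2 mod 37 = 17^2 = 30
  bit 2 = 1: r = r^2 * 17 mod 37 = 30^2 * 17 = 12*17 = 19
  bit 3 = 0: r = r^2 mod 37 = 19^2 = 28
  bit 4 = 1: r = r^2 * 17 mod 37 = 28^2 * 17 = 7*17 = 8
  -> A = 8
B = 17^31 mod 37  (bits of 31 = 11111)
  bit 0 = 1: r = r^2 * 17 mod 37 = 1^2 * 17 = 1*17 = 17
  bit 1 = 1: r = r^2 * 17 mod 37 = 17^2 * 17 = 30*17 = 29
  bit 2 = 1: r = r^2 * 17 mod 37 = 29^2 * 17 = 27*17 = 15
  bit 3 = 1: r = r^2 * 17 mod 37 = 15^2 * 17 = 3*17 = 14
  bit 4 = 1: r = r^2 * 17 mod 37 = 14^2 * 17 = 11*17 = 2
  -> B = 2
s = B^a = 2^21 mod 37  (bits of 21 = 10101)
  bit 0 = 1: r = r^2 * 2 mod 37 = 1^2 * 2 = 1*2 = 2
  bit 1 = 0: r = r^2 mod 37 = 2^2 = 4
  bit 2 = 1: r = r^2 * 2 mod 37 = 4^2 * 2 = 16*2 = 32
  bit 3 = 0: r = r^2 mod 37 = 32^2 = 25
  bit 4 = 1: r = r^2 * 2 mod 37 = 25^2 * 2 = 33*2 = 29
  -> s = B^a = 29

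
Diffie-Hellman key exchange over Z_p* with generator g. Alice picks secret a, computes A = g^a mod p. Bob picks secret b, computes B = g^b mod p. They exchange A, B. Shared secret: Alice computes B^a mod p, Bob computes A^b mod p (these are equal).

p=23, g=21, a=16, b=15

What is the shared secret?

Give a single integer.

A = 21^16 mod 23  (bits of 16 = 10000)
  bit 0 = 1: r = r^2 * 21 mod 23 = 1^2 * 21 = 1*21 = 21
  bit 1 = 0: r = r^2 mod 23 = 21^2 = 4
  bit 2 = 0: r = r^2 mod 23 = 4^2 = 16
  bit 3 = 0: r = r^2 mod 23 = 16^2 = 3
  bit 4 = 0: r = r^2 mod 23 = 3^2 = 9
  -> A = 9
B = 21^15 mod 23  (bits of 15 = 1111)
  bit 0 = 1: r = r^2 * 21 mod 23 = 1^2 * 21 = 1*21 = 21
  bit 1 = 1: r = r^2 * 21 mod 23 = 21^2 * 21 = 4*21 = 15
  bit 2 = 1: r = r^2 * 21 mod 23 = 15^2 * 21 = 18*21 = 10
  bit 3 = 1: r = r^2 * 21 mod 23 = 10^2 * 21 = 8*21 = 7
  -> B = 7
s = B^a = 7^16 mod 23  (bits of 16 = 10000)
  bit 0 = 1: r = r^2 * 7 mod 23 = 1^2 * 7 = 1*7 = 7
  bit 1 = 0: r = r^2 mod 23 = 7^2 = 3
  bit 2 = 0: r = r^2 mod 23 = 3^2 = 9
  bit 3 = 0: r = r^2 mod 23 = 9^2 = 12
  bit 4 = 0: r = r^2 mod 23 = 12^2 = 6
  -> s = B^a = 6

Answer: 6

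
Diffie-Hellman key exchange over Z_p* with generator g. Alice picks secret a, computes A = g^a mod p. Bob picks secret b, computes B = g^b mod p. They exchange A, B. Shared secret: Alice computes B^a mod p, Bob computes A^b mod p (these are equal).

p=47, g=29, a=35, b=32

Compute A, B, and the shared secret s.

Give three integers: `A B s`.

Answer: 26 17 8

Derivation:
A = 29^35 mod 47  (bits of 35 = 100011)
  bit 0 = 1: r = r^2 * 29 mod 47 = 1^2 * 29 = 1*29 = 29
  bit 1 = 0: r = r^2 mod 47 = 29^2 = 42
  bit 2 = 0: r = r^2 mod 47 = 42^2 = 25
  bit 3 = 0: r = r^2 mod 47 = 25^2 = 14
  bit 4 = 1: r = r^2 * 29 mod 47 = 14^2 * 29 = 8*29 = 44
  bit 5 = 1: r = r^2 * 29 mod 47 = 44^2 * 29 = 9*29 = 26
  -> A = 26
B = 29^32 mod 47  (bits of 32 = 100000)
  bit 0 = 1: r = r^2 * 29 mod 47 = 1^2 * 29 = 1*29 = 29
  bit 1 = 0: r = r^2 mod 47 = 29^2 = 42
  bit 2 = 0: r = r^2 mod 47 = 42^2 = 25
  bit 3 = 0: r = r^2 mod 47 = 25^2 = 14
  bit 4 = 0: r = r^2 mod 47 = 14^2 = 8
  bit 5 = 0: r = r^2 mod 47 = 8^2 = 17
  -> B = 17
s = B^a = 17^35 mod 47  (bits of 35 = 100011)
  bit 0 = 1: r = r^2 * 17 mod 47 = 1^2 * 17 = 1*17 = 17
  bit 1 = 0: r = r^2 mod 47 = 17^2 = 7
  bit 2 = 0: r = r^2 mod 47 = 7^2 = 2
  bit 3 = 0: r = r^2 mod 47 = 2^2 = 4
  bit 4 = 1: r = r^2 * 17 mod 47 = 4^2 * 17 = 16*17 = 37
  bit 5 = 1: r = r^2 * 17 mod 47 = 37^2 * 17 = 6*17 = 8
  -> s = B^a = 8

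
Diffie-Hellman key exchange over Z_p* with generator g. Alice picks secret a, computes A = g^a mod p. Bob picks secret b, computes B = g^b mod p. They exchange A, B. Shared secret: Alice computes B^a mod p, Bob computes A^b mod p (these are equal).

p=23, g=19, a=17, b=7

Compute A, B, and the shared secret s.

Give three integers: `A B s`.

Answer: 21 15 10

Derivation:
A = 19^17 mod 23  (bits of 17 = 10001)
  bit 0 = 1: r = r^2 * 19 mod 23 = 1^2 * 19 = 1*19 = 19
  bit 1 = 0: r = r^2 mod 23 = 19^2 = 16
  bit 2 = 0: r = r^2 mod 23 = 16^2 = 3
  bit 3 = 0: r = r^2 mod 23 = 3^2 = 9
  bit 4 = 1: r = r^2 * 19 mod 23 = 9^2 * 19 = 12*19 = 21
  -> A = 21
B = 19^7 mod 23  (bits of 7 = 111)
  bit 0 = 1: r = r^2 * 19 mod 23 = 1^2 * 19 = 1*19 = 19
  bit 1 = 1: r = r^2 * 19 mod 23 = 19^2 * 19 = 16*19 = 5
  bit 2 = 1: r = r^2 * 19 mod 23 = 5^2 * 19 = 2*19 = 15
  -> B = 15
s = B^a = 15^17 mod 23  (bits of 17 = 10001)
  bit 0 = 1: r = r^2 * 15 mod 23 = 1^2 * 15 = 1*15 = 15
  bit 1 = 0: r = r^2 mod 23 = 15^2 = 18
  bit 2 = 0: r = r^2 mod 23 = 18^2 = 2
  bit 3 = 0: r = r^2 mod 23 = 2^2 = 4
  bit 4 = 1: r = r^2 * 15 mod 23 = 4^2 * 15 = 16*15 = 10
  -> s = B^a = 10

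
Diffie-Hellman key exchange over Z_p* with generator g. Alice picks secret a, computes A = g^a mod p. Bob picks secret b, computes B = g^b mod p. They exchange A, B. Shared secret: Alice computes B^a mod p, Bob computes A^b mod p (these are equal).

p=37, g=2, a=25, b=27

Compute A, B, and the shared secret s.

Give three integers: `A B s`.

Answer: 20 6 6

Derivation:
A = 2^25 mod 37  (bits of 25 = 11001)
  bit 0 = 1: r = r^2 * 2 mod 37 = 1^2 * 2 = 1*2 = 2
  bit 1 = 1: r = r^2 * 2 mod 37 = 2^2 * 2 = 4*2 = 8
  bit 2 = 0: r = r^2 mod 37 = 8^2 = 27
  bit 3 = 0: r = r^2 mod 37 = 27^2 = 26
  bit 4 = 1: r = r^2 * 2 mod 37 = 26^2 * 2 = 10*2 = 20
  -> A = 20
B = 2^27 mod 37  (bits of 27 = 11011)
  bit 0 = 1: r = r^2 * 2 mod 37 = 1^2 * 2 = 1*2 = 2
  bit 1 = 1: r = r^2 * 2 mod 37 = 2^2 * 2 = 4*2 = 8
  bit 2 = 0: r = r^2 mod 37 = 8^2 = 27
  bit 3 = 1: r = r^2 * 2 mod 37 = 27^2 * 2 = 26*2 = 15
  bit 4 = 1: r = r^2 * 2 mod 37 = 15^2 * 2 = 3*2 = 6
  -> B = 6
s = B^a = 6^25 mod 37  (bits of 25 = 11001)
  bit 0 = 1: r = r^2 * 6 mod 37 = 1^2 * 6 = 1*6 = 6
  bit 1 = 1: r = r^2 * 6 mod 37 = 6^2 * 6 = 36*6 = 31
  bit 2 = 0: r = r^2 mod 37 = 31^2 = 36
  bit 3 = 0: r = r^2 mod 37 = 36^2 = 1
  bit 4 = 1: r = r^2 * 6 mod 37 = 1^2 * 6 = 1*6 = 6
  -> s = B^a = 6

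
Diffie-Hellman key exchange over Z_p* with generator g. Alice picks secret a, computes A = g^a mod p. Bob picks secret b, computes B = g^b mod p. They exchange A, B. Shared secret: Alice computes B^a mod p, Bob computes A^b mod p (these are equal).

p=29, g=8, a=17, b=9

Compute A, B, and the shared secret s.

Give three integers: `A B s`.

Answer: 10 15 18

Derivation:
A = 8^17 mod 29  (bits of 17 = 10001)
  bit 0 = 1: r = r^2 * 8 mod 29 = 1^2 * 8 = 1*8 = 8
  bit 1 = 0: r = r^2 mod 29 = 8^2 = 6
  bit 2 = 0: r = r^2 mod 29 = 6^2 = 7
  bit 3 = 0: r = r^2 mod 29 = 7^2 = 20
  bit 4 = 1: r = r^2 * 8 mod 29 = 20^2 * 8 = 23*8 = 10
  -> A = 10
B = 8^9 mod 29  (bits of 9 = 1001)
  bit 0 = 1: r = r^2 * 8 mod 29 = 1^2 * 8 = 1*8 = 8
  bit 1 = 0: r = r^2 mod 29 = 8^2 = 6
  bit 2 = 0: r = r^2 mod 29 = 6^2 = 7
  bit 3 = 1: r = r^2 * 8 mod 29 = 7^2 * 8 = 20*8 = 15
  -> B = 15
s = B^a = 15^17 mod 29  (bits of 17 = 10001)
  bit 0 = 1: r = r^2 * 15 mod 29 = 1^2 * 15 = 1*15 = 15
  bit 1 = 0: r = r^2 mod 29 = 15^2 = 22
  bit 2 = 0: r = r^2 mod 29 = 22^2 = 20
  bit 3 = 0: r = r^2 mod 29 = 20^2 = 23
  bit 4 = 1: r = r^2 * 15 mod 29 = 23^2 * 15 = 7*15 = 18
  -> s = B^a = 18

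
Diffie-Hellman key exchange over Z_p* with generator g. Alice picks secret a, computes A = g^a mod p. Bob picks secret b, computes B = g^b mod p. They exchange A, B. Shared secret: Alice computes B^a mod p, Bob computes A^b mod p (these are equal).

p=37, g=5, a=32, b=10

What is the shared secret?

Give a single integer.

A = 5^32 mod 37  (bits of 32 = 100000)
  bit 0 = 1: r = r^2 * 5 mod 37 = 1^2 * 5 = 1*5 = 5
  bit 1 = 0: r = r^2 mod 37 = 5^2 = 25
  bit 2 = 0: r = r^2 mod 37 = 25^2 = 33
  bit 3 = 0: r = r^2 mod 37 = 33^2 = 16
  bit 4 = 0: r = r^2 mod 37 = 16^2 = 34
  bit 5 = 0: r = r^2 mod 37 = 34^2 = 9
  -> A = 9
B = 5^10 mod 37  (bits of 10 = 1010)
  bit 0 = 1: r = r^2 * 5 mod 37 = 1^2 * 5 = 1*5 = 5
  bit 1 = 0: r = r^2 mod 37 = 5^2 = 25
  bit 2 = 1: r = r^2 * 5 mod 37 = 25^2 * 5 = 33*5 = 17
  bit 3 = 0: r = r^2 mod 37 = 17^2 = 30
  -> B = 30
s = B^a = 30^32 mod 37  (bits of 32 = 100000)
  bit 0 = 1: r = r^2 * 30 mod 37 = 1^2 * 30 = 1*30 = 30
  bit 1 = 0: r = r^2 mod 37 = 30^2 = 12
  bit 2 = 0: r = r^2 mod 37 = 12^2 = 33
  bit 3 = 0: r = r^2 mod 37 = 33^2 = 16
  bit 4 = 0: r = r^2 mod 37 = 16^2 = 34
  bit 5 = 0: r = r^2 mod 37 = 34^2 = 9
  -> s = B^a = 9

Answer: 9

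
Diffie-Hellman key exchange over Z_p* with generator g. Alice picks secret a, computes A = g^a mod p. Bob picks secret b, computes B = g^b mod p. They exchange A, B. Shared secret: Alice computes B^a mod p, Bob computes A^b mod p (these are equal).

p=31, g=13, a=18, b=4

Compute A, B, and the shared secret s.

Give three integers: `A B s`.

A = 13^18 mod 31  (bits of 18 = 10010)
  bit 0 = 1: r = r^2 * 13 mod 31 = 1^2 * 13 = 1*13 = 13
  bit 1 = 0: r = r^2 mod 31 = 13^2 = 14
  bit 2 = 0: r = r^2 mod 31 = 14^2 = 10
  bit 3 = 1: r = r^2 * 13 mod 31 = 10^2 * 13 = 7*13 = 29
  bit 4 = 0: r = r^2 mod 31 = 29^2 = 4
  -> A = 4
B = 13^4 mod 31  (bits of 4 = 100)
  bit 0 = 1: r = r^2 * 13 mod 31 = 1^2 * 13 = 1*13 = 13
  bit 1 = 0: r = r^2 mod 31 = 13^2 = 14
  bit 2 = 0: r = r^2 mod 31 = 14^2 = 10
  -> B = 10
s = B^a = 10^18 mod 31  (bits of 18 = 10010)
  bit 0 = 1: r = r^2 * 10 mod 31 = 1^2 * 10 = 1*10 = 10
  bit 1 = 0: r = r^2 mod 31 = 10^2 = 7
  bit 2 = 0: r = r^2 mod 31 = 7^2 = 18
  bit 3 = 1: r = r^2 * 10 mod 31 = 18^2 * 10 = 14*10 = 16
  bit 4 = 0: r = r^2 mod 31 = 16^2 = 8
  -> s = B^a = 8

Answer: 4 10 8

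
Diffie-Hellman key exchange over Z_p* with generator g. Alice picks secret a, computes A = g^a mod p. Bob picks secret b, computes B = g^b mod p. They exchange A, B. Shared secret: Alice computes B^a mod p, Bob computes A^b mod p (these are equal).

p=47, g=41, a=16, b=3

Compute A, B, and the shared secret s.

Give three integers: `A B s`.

A = 41^16 mod 47  (bits of 16 = 10000)
  bit 0 = 1: r = r^2 * 41 mod 47 = 1^2 * 41 = 1*41 = 41
  bit 1 = 0: r = r^2 mod 47 = 41^2 = 36
  bit 2 = 0: r = r^2 mod 47 = 36^2 = 27
  bit 3 = 0: r = r^2 mod 47 = 27^2 = 24
  bit 4 = 0: r = r^2 mod 47 = 24^2 = 12
  -> A = 12
B = 41^3 mod 47  (bits of 3 = 11)
  bit 0 = 1: r = r^2 * 41 mod 47 = 1^2 * 41 = 1*41 = 41
  bit 1 = 1: r = r^2 * 41 mod 47 = 41^2 * 41 = 36*41 = 19
  -> B = 19
s = B^a = 19^16 mod 47  (bits of 16 = 10000)
  bit 0 = 1: r = r^2 * 19 mod 47 = 1^2 * 19 = 1*19 = 19
  bit 1 = 0: r = r^2 mod 47 = 19^2 = 32
  bit 2 = 0: r = r^2 mod 47 = 32^2 = 37
  bit 3 = 0: r = r^2 mod 47 = 37^2 = 6
  bit 4 = 0: r = r^2 mod 47 = 6^2 = 36
  -> s = B^a = 36

Answer: 12 19 36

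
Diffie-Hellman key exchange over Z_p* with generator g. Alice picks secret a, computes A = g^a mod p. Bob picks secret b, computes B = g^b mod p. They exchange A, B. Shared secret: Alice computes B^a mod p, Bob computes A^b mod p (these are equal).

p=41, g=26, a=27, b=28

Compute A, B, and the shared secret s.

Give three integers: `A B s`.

Answer: 34 23 4

Derivation:
A = 26^27 mod 41  (bits of 27 = 11011)
  bit 0 = 1: r = r^2 * 26 mod 41 = 1^2 * 26 = 1*26 = 26
  bit 1 = 1: r = r^2 * 26 mod 41 = 26^2 * 26 = 20*26 = 28
  bit 2 = 0: r = r^2 mod 41 = 28^2 = 5
  bit 3 = 1: r = r^2 * 26 mod 41 = 5^2 * 26 = 25*26 = 35
  bit 4 = 1: r = r^2 * 26 mod 41 = 35^2 * 26 = 36*26 = 34
  -> A = 34
B = 26^28 mod 41  (bits of 28 = 11100)
  bit 0 = 1: r = r^2 * 26 mod 41 = 1^2 * 26 = 1*26 = 26
  bit 1 = 1: r = r^2 * 26 mod 41 = 26^2 * 26 = 20*26 = 28
  bit 2 = 1: r = r^2 * 26 mod 41 = 28^2 * 26 = 5*26 = 7
  bit 3 = 0: r = r^2 mod 41 = 7^2 = 8
  bit 4 = 0: r = r^2 mod 41 = 8^2 = 23
  -> B = 23
s = B^a = 23^27 mod 41  (bits of 27 = 11011)
  bit 0 = 1: r = r^2 * 23 mod 41 = 1^2 * 23 = 1*23 = 23
  bit 1 = 1: r = r^2 * 23 mod 41 = 23^2 * 23 = 37*23 = 31
  bit 2 = 0: r = r^2 mod 41 = 31^2 = 18
  bit 3 = 1: r = r^2 * 23 mod 41 = 18^2 * 23 = 37*23 = 31
  bit 4 = 1: r = r^2 * 23 mod 41 = 31^2 * 23 = 18*23 = 4
  -> s = B^a = 4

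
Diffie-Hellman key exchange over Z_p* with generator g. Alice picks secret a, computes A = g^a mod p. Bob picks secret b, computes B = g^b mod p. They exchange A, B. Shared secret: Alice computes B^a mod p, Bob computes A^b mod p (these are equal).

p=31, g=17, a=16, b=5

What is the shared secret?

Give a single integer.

A = 17^16 mod 31  (bits of 16 = 10000)
  bit 0 = 1: r = r^2 * 17 mod 31 = 1^2 * 17 = 1*17 = 17
  bit 1 = 0: r = r^2 mod 31 = 17^2 = 10
  bit 2 = 0: r = r^2 mod 31 = 10^2 = 7
  bit 3 = 0: r = r^2 mod 31 = 7^2 = 18
  bit 4 = 0: r = r^2 mod 31 = 18^2 = 14
  -> A = 14
B = 17^5 mod 31  (bits of 5 = 101)
  bit 0 = 1: r = r^2 * 17 mod 31 = 1^2 * 17 = 1*17 = 17
  bit 1 = 0: r = r^2 mod 31 = 17^2 = 10
  bit 2 = 1: r = r^2 * 17 mod 31 = 10^2 * 17 = 7*17 = 26
  -> B = 26
s = B^a = 26^16 mod 31  (bits of 16 = 10000)
  bit 0 = 1: r = r^2 * 26 mod 31 = 1^2 * 26 = 1*26 = 26
  bit 1 = 0: r = r^2 mod 31 = 26^2 = 25
  bit 2 = 0: r = r^2 mod 31 = 25^2 = 5
  bit 3 = 0: r = r^2 mod 31 = 5^2 = 25
  bit 4 = 0: r = r^2 mod 31 = 25^2 = 5
  -> s = B^a = 5

Answer: 5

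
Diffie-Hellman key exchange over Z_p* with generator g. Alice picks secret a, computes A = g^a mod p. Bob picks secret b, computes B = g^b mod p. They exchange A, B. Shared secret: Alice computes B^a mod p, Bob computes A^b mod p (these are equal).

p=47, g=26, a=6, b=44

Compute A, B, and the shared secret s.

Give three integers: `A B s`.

A = 26^6 mod 47  (bits of 6 = 110)
  bit 0 = 1: r = r^2 * 26 mod 47 = 1^2 * 26 = 1*26 = 26
  bit 1 = 1: r = r^2 * 26 mod 47 = 26^2 * 26 = 18*26 = 45
  bit 2 = 0: r = r^2 mod 47 = 45^2 = 4
  -> A = 4
B = 26^44 mod 47  (bits of 44 = 101100)
  bit 0 = 1: r = r^2 * 26 mod 47 = 1^2 * 26 = 1*26 = 26
  bit 1 = 0: r = r^2 mod 47 = 26^2 = 18
  bit 2 = 1: r = r^2 * 26 mod 47 = 18^2 * 26 = 42*26 = 11
  bit 3 = 1: r = r^2 * 26 mod 47 = 11^2 * 26 = 27*26 = 44
  bit 4 = 0: r = r^2 mod 47 = 44^2 = 9
  bit 5 = 0: r = r^2 mod 47 = 9^2 = 34
  -> B = 34
s = B^a = 34^6 mod 47  (bits of 6 = 110)
  bit 0 = 1: r = r^2 * 34 mod 47 = 1^2 * 34 = 1*34 = 34
  bit 1 = 1: r = r^2 * 34 mod 47 = 34^2 * 34 = 28*34 = 12
  bit 2 = 0: r = r^2 mod 47 = 12^2 = 3
  -> s = B^a = 3

Answer: 4 34 3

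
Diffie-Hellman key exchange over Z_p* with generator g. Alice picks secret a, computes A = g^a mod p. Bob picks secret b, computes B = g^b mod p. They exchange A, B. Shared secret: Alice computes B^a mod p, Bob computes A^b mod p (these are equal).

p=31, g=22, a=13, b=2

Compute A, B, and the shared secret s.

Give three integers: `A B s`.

Answer: 13 19 14

Derivation:
A = 22^13 mod 31  (bits of 13 = 1101)
  bit 0 = 1: r = r^2 * 22 mod 31 = 1^2 * 22 = 1*22 = 22
  bit 1 = 1: r = r^2 * 22 mod 31 = 22^2 * 22 = 19*22 = 15
  bit 2 = 0: r = r^2 mod 31 = 15^2 = 8
  bit 3 = 1: r = r^2 * 22 mod 31 = 8^2 * 22 = 2*22 = 13
  -> A = 13
B = 22^2 mod 31  (bits of 2 = 10)
  bit 0 = 1: r = r^2 * 22 mod 31 = 1^2 * 22 = 1*22 = 22
  bit 1 = 0: r = r^2 mod 31 = 22^2 = 19
  -> B = 19
s = B^a = 19^13 mod 31  (bits of 13 = 1101)
  bit 0 = 1: r = r^2 * 19 mod 31 = 1^2 * 19 = 1*19 = 19
  bit 1 = 1: r = r^2 * 19 mod 31 = 19^2 * 19 = 20*19 = 8
  bit 2 = 0: r = r^2 mod 31 = 8^2 = 2
  bit 3 = 1: r = r^2 * 19 mod 31 = 2^2 * 19 = 4*19 = 14
  -> s = B^a = 14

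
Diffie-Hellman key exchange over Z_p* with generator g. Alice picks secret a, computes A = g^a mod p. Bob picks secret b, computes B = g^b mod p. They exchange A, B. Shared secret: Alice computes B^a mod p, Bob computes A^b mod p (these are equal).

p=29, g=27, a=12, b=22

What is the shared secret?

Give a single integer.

A = 27^12 mod 29  (bits of 12 = 1100)
  bit 0 = 1: r = r^2 * 27 mod 29 = 1^2 * 27 = 1*27 = 27
  bit 1 = 1: r = r^2 * 27 mod 29 = 27^2 * 27 = 4*27 = 21
  bit 2 = 0: r = r^2 mod 29 = 21^2 = 6
  bit 3 = 0: r = r^2 mod 29 = 6^2 = 7
  -> A = 7
B = 27^22 mod 29  (bits of 22 = 10110)
  bit 0 = 1: r = r^2 * 27 mod 29 = 1^2 * 27 = 1*27 = 27
  bit 1 = 0: r = r^2 mod 29 = 27^2 = 4
  bit 2 = 1: r = r^2 * 27 mod 29 = 4^2 * 27 = 16*27 = 26
  bit 3 = 1: r = r^2 * 27 mod 29 = 26^2 * 27 = 9*27 = 11
  bit 4 = 0: r = r^2 mod 29 = 11^2 = 5
  -> B = 5
s = B^a = 5^12 mod 29  (bits of 12 = 1100)
  bit 0 = 1: r = r^2 * 5 mod 29 = 1^2 * 5 = 1*5 = 5
  bit 1 = 1: r = r^2 * 5 mod 29 = 5^2 * 5 = 25*5 = 9
  bit 2 = 0: r = r^2 mod 29 = 9^2 = 23
  bit 3 = 0: r = r^2 mod 29 = 23^2 = 7
  -> s = B^a = 7

Answer: 7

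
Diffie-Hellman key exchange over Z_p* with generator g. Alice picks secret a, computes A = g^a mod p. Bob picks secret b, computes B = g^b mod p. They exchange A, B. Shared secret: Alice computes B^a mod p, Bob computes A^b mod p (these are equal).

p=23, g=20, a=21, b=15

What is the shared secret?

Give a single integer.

Answer: 21

Derivation:
A = 20^21 mod 23  (bits of 21 = 10101)
  bit 0 = 1: r = r^2 * 20 mod 23 = 1^2 * 20 = 1*20 = 20
  bit 1 = 0: r = r^2 mod 23 = 20^2 = 9
  bit 2 = 1: r = r^2 * 20 mod 23 = 9^2 * 20 = 12*20 = 10
  bit 3 = 0: r = r^2 mod 23 = 10^2 = 8
  bit 4 = 1: r = r^2 * 20 mod 23 = 8^2 * 20 = 18*20 = 15
  -> A = 15
B = 20^15 mod 23  (bits of 15 = 1111)
  bit 0 = 1: r = r^2 * 20 mod 23 = 1^2 * 20 = 1*20 = 20
  bit 1 = 1: r = r^2 * 20 mod 23 = 20^2 * 20 = 9*20 = 19
  bit 2 = 1: r = r^2 * 20 mod 23 = 19^2 * 20 = 16*20 = 21
  bit 3 = 1: r = r^2 * 20 mod 23 = 21^2 * 20 = 4*20 = 11
  -> B = 11
s = B^a = 11^21 mod 23  (bits of 21 = 10101)
  bit 0 = 1: r = r^2 * 11 mod 23 = 1^2 * 11 = 1*11 = 11
  bit 1 = 0: r = r^2 mod 23 = 11^2 = 6
  bit 2 = 1: r = r^2 * 11 mod 23 = 6^2 * 11 = 13*11 = 5
  bit 3 = 0: r = r^2 mod 23 = 5^2 = 2
  bit 4 = 1: r = r^2 * 11 mod 23 = 2^2 * 11 = 4*11 = 21
  -> s = B^a = 21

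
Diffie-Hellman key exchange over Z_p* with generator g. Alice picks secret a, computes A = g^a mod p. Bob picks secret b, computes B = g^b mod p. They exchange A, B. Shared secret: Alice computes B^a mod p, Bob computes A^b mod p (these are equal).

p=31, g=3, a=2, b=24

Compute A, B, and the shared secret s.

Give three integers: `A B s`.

Answer: 9 2 4

Derivation:
A = 3^2 mod 31  (bits of 2 = 10)
  bit 0 = 1: r = r^2 * 3 mod 31 = 1^2 * 3 = 1*3 = 3
  bit 1 = 0: r = r^2 mod 31 = 3^2 = 9
  -> A = 9
B = 3^24 mod 31  (bits of 24 = 11000)
  bit 0 = 1: r = r^2 * 3 mod 31 = 1^2 * 3 = 1*3 = 3
  bit 1 = 1: r = r^2 * 3 mod 31 = 3^2 * 3 = 9*3 = 27
  bit 2 = 0: r = r^2 mod 31 = 27^2 = 16
  bit 3 = 0: r = r^2 mod 31 = 16^2 = 8
  bit 4 = 0: r = r^2 mod 31 = 8^2 = 2
  -> B = 2
s = B^a = 2^2 mod 31  (bits of 2 = 10)
  bit 0 = 1: r = r^2 * 2 mod 31 = 1^2 * 2 = 1*2 = 2
  bit 1 = 0: r = r^2 mod 31 = 2^2 = 4
  -> s = B^a = 4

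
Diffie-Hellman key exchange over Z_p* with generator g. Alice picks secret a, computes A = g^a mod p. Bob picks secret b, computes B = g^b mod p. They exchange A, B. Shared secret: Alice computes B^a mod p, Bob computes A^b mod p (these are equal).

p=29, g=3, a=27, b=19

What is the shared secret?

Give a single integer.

Answer: 21

Derivation:
A = 3^27 mod 29  (bits of 27 = 11011)
  bit 0 = 1: r = r^2 * 3 mod 29 = 1^2 * 3 = 1*3 = 3
  bit 1 = 1: r = r^2 * 3 mod 29 = 3^2 * 3 = 9*3 = 27
  bit 2 = 0: r = r^2 mod 29 = 27^2 = 4
  bit 3 = 1: r = r^2 * 3 mod 29 = 4^2 * 3 = 16*3 = 19
  bit 4 = 1: r = r^2 * 3 mod 29 = 19^2 * 3 = 13*3 = 10
  -> A = 10
B = 3^19 mod 29  (bits of 19 = 10011)
  bit 0 = 1: r = r^2 * 3 mod 29 = 1^2 * 3 = 1*3 = 3
  bit 1 = 0: r = r^2 mod 29 = 3^2 = 9
  bit 2 = 0: r = r^2 mod 29 = 9^2 = 23
  bit 3 = 1: r = r^2 * 3 mod 29 = 23^2 * 3 = 7*3 = 21
  bit 4 = 1: r = r^2 * 3 mod 29 = 21^2 * 3 = 6*3 = 18
  -> B = 18
s = B^a = 18^27 mod 29  (bits of 27 = 11011)
  bit 0 = 1: r = r^2 * 18 mod 29 = 1^2 * 18 = 1*18 = 18
  bit 1 = 1: r = r^2 * 18 mod 29 = 18^2 * 18 = 5*18 = 3
  bit 2 = 0: r = r^2 mod 29 = 3^2 = 9
  bit 3 = 1: r = r^2 * 18 mod 29 = 9^2 * 18 = 23*18 = 8
  bit 4 = 1: r = r^2 * 18 mod 29 = 8^2 * 18 = 6*18 = 21
  -> s = B^a = 21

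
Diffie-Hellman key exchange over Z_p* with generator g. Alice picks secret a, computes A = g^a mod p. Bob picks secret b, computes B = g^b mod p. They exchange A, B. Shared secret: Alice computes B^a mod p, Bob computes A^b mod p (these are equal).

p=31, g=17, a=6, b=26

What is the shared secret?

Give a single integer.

Answer: 8

Derivation:
A = 17^6 mod 31  (bits of 6 = 110)
  bit 0 = 1: r = r^2 * 17 mod 31 = 1^2 * 17 = 1*17 = 17
  bit 1 = 1: r = r^2 * 17 mod 31 = 17^2 * 17 = 10*17 = 15
  bit 2 = 0: r = r^2 mod 31 = 15^2 = 8
  -> A = 8
B = 17^26 mod 31  (bits of 26 = 11010)
  bit 0 = 1: r = r^2 * 17 mod 31 = 1^2 * 17 = 1*17 = 17
  bit 1 = 1: r = r^2 * 17 mod 31 = 17^2 * 17 = 10*17 = 15
  bit 2 = 0: r = r^2 mod 31 = 15^2 = 8
  bit 3 = 1: r = r^2 * 17 mod 31 = 8^2 * 17 = 2*17 = 3
  bit 4 = 0: r = r^2 mod 31 = 3^2 = 9
  -> B = 9
s = B^a = 9^6 mod 31  (bits of 6 = 110)
  bit 0 = 1: r = r^2 * 9 mod 31 = 1^2 * 9 = 1*9 = 9
  bit 1 = 1: r = r^2 * 9 mod 31 = 9^2 * 9 = 19*9 = 16
  bit 2 = 0: r = r^2 mod 31 = 16^2 = 8
  -> s = B^a = 8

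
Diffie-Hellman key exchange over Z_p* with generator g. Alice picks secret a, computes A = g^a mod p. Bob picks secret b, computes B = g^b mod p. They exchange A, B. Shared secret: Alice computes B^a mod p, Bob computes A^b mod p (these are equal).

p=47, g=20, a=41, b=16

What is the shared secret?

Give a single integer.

A = 20^41 mod 47  (bits of 41 = 101001)
  bit 0 = 1: r = r^2 * 20 mod 47 = 1^2 * 20 = 1*20 = 20
  bit 1 = 0: r = r^2 mod 47 = 20^2 = 24
  bit 2 = 1: r = r^2 * 20 mod 47 = 24^2 * 20 = 12*20 = 5
  bit 3 = 0: r = r^2 mod 47 = 5^2 = 25
  bit 4 = 0: r = r^2 mod 47 = 25^2 = 14
  bit 5 = 1: r = r^2 * 20 mod 47 = 14^2 * 20 = 8*20 = 19
  -> A = 19
B = 20^16 mod 47  (bits of 16 = 10000)
  bit 0 = 1: r = r^2 * 20 mod 47 = 1^2 * 20 = 1*20 = 20
  bit 1 = 0: r = r^2 mod 47 = 20^2 = 24
  bit 2 = 0: r = r^2 mod 47 = 24^2 = 12
  bit 3 = 0: r = r^2 mod 47 = 12^2 = 3
  bit 4 = 0: r = r^2 mod 47 = 3^2 = 9
  -> B = 9
s = B^a = 9^41 mod 47  (bits of 41 = 101001)
  bit 0 = 1: r = r^2 * 9 mod 47 = 1^2 * 9 = 1*9 = 9
  bit 1 = 0: r = r^2 mod 47 = 9^2 = 34
  bit 2 = 1: r = r^2 * 9 mod 47 = 34^2 * 9 = 28*9 = 17
  bit 3 = 0: r = r^2 mod 47 = 17^2 = 7
  bit 4 = 0: r = r^2 mod 47 = 7^2 = 2
  bit 5 = 1: r = r^2 * 9 mod 47 = 2^2 * 9 = 4*9 = 36
  -> s = B^a = 36

Answer: 36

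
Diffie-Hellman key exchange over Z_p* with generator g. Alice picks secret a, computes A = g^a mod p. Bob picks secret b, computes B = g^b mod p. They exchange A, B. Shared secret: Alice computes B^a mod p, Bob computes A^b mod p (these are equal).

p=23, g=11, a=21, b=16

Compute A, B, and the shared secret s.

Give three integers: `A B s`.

A = 11^21 mod 23  (bits of 21 = 10101)
  bit 0 = 1: r = r^2 * 11 mod 23 = 1^2 * 11 = 1*11 = 11
  bit 1 = 0: r = r^2 mod 23 = 11^2 = 6
  bit 2 = 1: r = r^2 * 11 mod 23 = 6^2 * 11 = 13*11 = 5
  bit 3 = 0: r = r^2 mod 23 = 5^2 = 2
  bit 4 = 1: r = r^2 * 11 mod 23 = 2^2 * 11 = 4*11 = 21
  -> A = 21
B = 11^16 mod 23  (bits of 16 = 10000)
  bit 0 = 1: r = r^2 * 11 mod 23 = 1^2 * 11 = 1*11 = 11
  bit 1 = 0: r = r^2 mod 23 = 11^2 = 6
  bit 2 = 0: r = r^2 mod 23 = 6^2 = 13
  bit 3 = 0: r = r^2 mod 23 = 13^2 = 8
  bit 4 = 0: r = r^2 mod 23 = 8^2 = 18
  -> B = 18
s = B^a = 18^21 mod 23  (bits of 21 = 10101)
  bit 0 = 1: r = r^2 * 18 mod 23 = 1^2 * 18 = 1*18 = 18
  bit 1 = 0: r = r^2 mod 23 = 18^2 = 2
  bit 2 = 1: r = r^2 * 18 mod 23 = 2^2 * 18 = 4*18 = 3
  bit 3 = 0: r = r^2 mod 23 = 3^2 = 9
  bit 4 = 1: r = r^2 * 18 mod 23 = 9^2 * 18 = 12*18 = 9
  -> s = B^a = 9

Answer: 21 18 9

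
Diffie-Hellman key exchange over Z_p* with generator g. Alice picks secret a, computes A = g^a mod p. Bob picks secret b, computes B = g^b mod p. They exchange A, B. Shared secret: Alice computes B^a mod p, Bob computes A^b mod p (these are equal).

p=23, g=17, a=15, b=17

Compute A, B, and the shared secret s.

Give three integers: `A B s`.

A = 17^15 mod 23  (bits of 15 = 1111)
  bit 0 = 1: r = r^2 * 17 mod 23 = 1^2 * 17 = 1*17 = 17
  bit 1 = 1: r = r^2 * 17 mod 23 = 17^2 * 17 = 13*17 = 14
  bit 2 = 1: r = r^2 * 17 mod 23 = 14^2 * 17 = 12*17 = 20
  bit 3 = 1: r = r^2 * 17 mod 23 = 20^2 * 17 = 9*17 = 15
  -> A = 15
B = 17^17 mod 23  (bits of 17 = 10001)
  bit 0 = 1: r = r^2 * 17 mod 23 = 1^2 * 17 = 1*17 = 17
  bit 1 = 0: r = r^2 mod 23 = 17^2 = 13
  bit 2 = 0: r = r^2 mod 23 = 13^2 = 8
  bit 3 = 0: r = r^2 mod 23 = 8^2 = 18
  bit 4 = 1: r = r^2 * 17 mod 23 = 18^2 * 17 = 2*17 = 11
  -> B = 11
s = B^a = 11^15 mod 23  (bits of 15 = 1111)
  bit 0 = 1: r = r^2 * 11 mod 23 = 1^2 * 11 = 1*11 = 11
  bit 1 = 1: r = r^2 * 11 mod 23 = 11^2 * 11 = 6*11 = 20
  bit 2 = 1: r = r^2 * 11 mod 23 = 20^2 * 11 = 9*11 = 7
  bit 3 = 1: r = r^2 * 11 mod 23 = 7^2 * 11 = 3*11 = 10
  -> s = B^a = 10

Answer: 15 11 10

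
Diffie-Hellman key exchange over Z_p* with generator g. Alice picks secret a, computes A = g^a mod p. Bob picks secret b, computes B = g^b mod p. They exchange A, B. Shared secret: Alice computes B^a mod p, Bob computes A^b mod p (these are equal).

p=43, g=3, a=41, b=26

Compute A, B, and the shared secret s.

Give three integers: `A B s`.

A = 3^41 mod 43  (bits of 41 = 101001)
  bit 0 = 1: r = r^2 * 3 mod 43 = 1^2 * 3 = 1*3 = 3
  bit 1 = 0: r = r^2 mod 43 = 3^2 = 9
  bit 2 = 1: r = r^2 * 3 mod 43 = 9^2 * 3 = 38*3 = 28
  bit 3 = 0: r = r^2 mod 43 = 28^2 = 10
  bit 4 = 0: r = r^2 mod 43 = 10^2 = 14
  bit 5 = 1: r = r^2 * 3 mod 43 = 14^2 * 3 = 24*3 = 29
  -> A = 29
B = 3^26 mod 43  (bits of 26 = 11010)
  bit 0 = 1: r = r^2 * 3 mod 43 = 1^2 * 3 = 1*3 = 3
  bit 1 = 1: r = r^2 * 3 mod 43 = 3^2 * 3 = 9*3 = 27
  bit 2 = 0: r = r^2 mod 43 = 27^2 = 41
  bit 3 = 1: r = r^2 * 3 mod 43 = 41^2 * 3 = 4*3 = 12
  bit 4 = 0: r = r^2 mod 43 = 12^2 = 15
  -> B = 15
s = B^a = 15^41 mod 43  (bits of 41 = 101001)
  bit 0 = 1: r = r^2 * 15 mod 43 = 1^2 * 15 = 1*15 = 15
  bit 1 = 0: r = r^2 mod 43 = 15^2 = 10
  bit 2 = 1: r = r^2 * 15 mod 43 = 10^2 * 15 = 14*15 = 38
  bit 3 = 0: r = r^2 mod 43 = 38^2 = 25
  bit 4 = 0: r = r^2 mod 43 = 25^2 = 23
  bit 5 = 1: r = r^2 * 15 mod 43 = 23^2 * 15 = 13*15 = 23
  -> s = B^a = 23

Answer: 29 15 23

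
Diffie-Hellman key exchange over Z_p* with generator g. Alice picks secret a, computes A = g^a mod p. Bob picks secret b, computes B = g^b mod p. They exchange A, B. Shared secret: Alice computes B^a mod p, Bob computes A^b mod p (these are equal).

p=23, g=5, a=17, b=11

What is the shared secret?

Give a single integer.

A = 5^17 mod 23  (bits of 17 = 10001)
  bit 0 = 1: r = r^2 * 5 mod 23 = 1^2 * 5 = 1*5 = 5
  bit 1 = 0: r = r^2 mod 23 = 5^2 = 2
  bit 2 = 0: r = r^2 mod 23 = 2^2 = 4
  bit 3 = 0: r = r^2 mod 23 = 4^2 = 16
  bit 4 = 1: r = r^2 * 5 mod 23 = 16^2 * 5 = 3*5 = 15
  -> A = 15
B = 5^11 mod 23  (bits of 11 = 1011)
  bit 0 = 1: r = r^2 * 5 mod 23 = 1^2 * 5 = 1*5 = 5
  bit 1 = 0: r = r^2 mod 23 = 5^2 = 2
  bit 2 = 1: r = r^2 * 5 mod 23 = 2^2 * 5 = 4*5 = 20
  bit 3 = 1: r = r^2 * 5 mod 23 = 20^2 * 5 = 9*5 = 22
  -> B = 22
s = B^a = 22^17 mod 23  (bits of 17 = 10001)
  bit 0 = 1: r = r^2 * 22 mod 23 = 1^2 * 22 = 1*22 = 22
  bit 1 = 0: r = r^2 mod 23 = 22^2 = 1
  bit 2 = 0: r = r^2 mod 23 = 1^2 = 1
  bit 3 = 0: r = r^2 mod 23 = 1^2 = 1
  bit 4 = 1: r = r^2 * 22 mod 23 = 1^2 * 22 = 1*22 = 22
  -> s = B^a = 22

Answer: 22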